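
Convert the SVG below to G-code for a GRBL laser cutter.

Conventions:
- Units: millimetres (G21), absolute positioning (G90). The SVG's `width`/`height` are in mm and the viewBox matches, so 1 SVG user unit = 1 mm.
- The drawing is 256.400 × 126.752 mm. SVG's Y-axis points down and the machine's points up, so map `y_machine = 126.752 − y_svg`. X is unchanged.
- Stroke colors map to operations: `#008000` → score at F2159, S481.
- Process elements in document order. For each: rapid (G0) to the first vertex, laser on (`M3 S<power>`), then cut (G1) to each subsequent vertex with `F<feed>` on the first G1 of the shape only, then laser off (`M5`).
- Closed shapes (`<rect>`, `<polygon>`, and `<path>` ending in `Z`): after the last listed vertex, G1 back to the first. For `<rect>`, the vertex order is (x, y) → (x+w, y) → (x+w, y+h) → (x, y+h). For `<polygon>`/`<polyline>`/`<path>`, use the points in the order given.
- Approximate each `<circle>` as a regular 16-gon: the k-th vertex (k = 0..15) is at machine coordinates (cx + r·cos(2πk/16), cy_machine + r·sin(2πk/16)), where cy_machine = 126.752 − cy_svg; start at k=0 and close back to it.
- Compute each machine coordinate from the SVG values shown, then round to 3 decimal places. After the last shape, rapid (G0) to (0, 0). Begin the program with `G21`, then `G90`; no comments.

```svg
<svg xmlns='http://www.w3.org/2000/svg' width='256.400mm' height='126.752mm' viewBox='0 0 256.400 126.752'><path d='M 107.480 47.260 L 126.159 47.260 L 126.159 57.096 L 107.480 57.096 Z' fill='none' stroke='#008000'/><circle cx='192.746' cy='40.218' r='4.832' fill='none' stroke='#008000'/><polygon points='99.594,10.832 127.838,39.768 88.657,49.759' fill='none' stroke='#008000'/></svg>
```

viewBox `0 0 256.400 126.752` with mm width/height → 1 unit = 1 mm. Flip: y_m = 126.752 − y_svg.

**Shape 1** — `<path>` rectangle, stroke `#008000` → score (S481, F2159). Machine vertices: (107.480,79.492) → (126.159,79.492) → (126.159,69.656) → (107.480,69.656) → (107.480,79.492). Closed: final G1 returns to the first vertex.

**Shape 2** — `<circle>` circle, stroke `#008000` → score (S481, F2159). Machine vertices: (197.578,86.534) → (197.210,88.383) → (196.163,89.951) → (194.595,90.998) → (192.746,91.366) → (190.897,90.998) → (189.329,89.951) → (188.282,88.383) → (187.914,86.534) → (188.282,84.685) → (189.329,83.117) → (190.897,82.070) → (192.746,81.702) → (194.595,82.070) → (196.163,83.117) → (197.210,84.685) → (197.578,86.534). Closed: final G1 returns to the first vertex.

**Shape 3** — `<polygon>` regular polygon, stroke `#008000` → score (S481, F2159). Machine vertices: (99.594,115.920) → (127.838,86.984) → (88.657,76.993) → (99.594,115.920). Closed: final G1 returns to the first vertex.

G21
G90
G0 X107.480 Y79.492
M3 S481
G1 X126.159 Y79.492 F2159
G1 X126.159 Y69.656
G1 X107.480 Y69.656
G1 X107.480 Y79.492
M5
G0 X197.578 Y86.534
M3 S481
G1 X197.210 Y88.383 F2159
G1 X196.163 Y89.951
G1 X194.595 Y90.998
G1 X192.746 Y91.366
G1 X190.897 Y90.998
G1 X189.329 Y89.951
G1 X188.282 Y88.383
G1 X187.914 Y86.534
G1 X188.282 Y84.685
G1 X189.329 Y83.117
G1 X190.897 Y82.070
G1 X192.746 Y81.702
G1 X194.595 Y82.070
G1 X196.163 Y83.117
G1 X197.210 Y84.685
G1 X197.578 Y86.534
M5
G0 X99.594 Y115.920
M3 S481
G1 X127.838 Y86.984 F2159
G1 X88.657 Y76.993
G1 X99.594 Y115.920
M5
G0 X0.000 Y0.000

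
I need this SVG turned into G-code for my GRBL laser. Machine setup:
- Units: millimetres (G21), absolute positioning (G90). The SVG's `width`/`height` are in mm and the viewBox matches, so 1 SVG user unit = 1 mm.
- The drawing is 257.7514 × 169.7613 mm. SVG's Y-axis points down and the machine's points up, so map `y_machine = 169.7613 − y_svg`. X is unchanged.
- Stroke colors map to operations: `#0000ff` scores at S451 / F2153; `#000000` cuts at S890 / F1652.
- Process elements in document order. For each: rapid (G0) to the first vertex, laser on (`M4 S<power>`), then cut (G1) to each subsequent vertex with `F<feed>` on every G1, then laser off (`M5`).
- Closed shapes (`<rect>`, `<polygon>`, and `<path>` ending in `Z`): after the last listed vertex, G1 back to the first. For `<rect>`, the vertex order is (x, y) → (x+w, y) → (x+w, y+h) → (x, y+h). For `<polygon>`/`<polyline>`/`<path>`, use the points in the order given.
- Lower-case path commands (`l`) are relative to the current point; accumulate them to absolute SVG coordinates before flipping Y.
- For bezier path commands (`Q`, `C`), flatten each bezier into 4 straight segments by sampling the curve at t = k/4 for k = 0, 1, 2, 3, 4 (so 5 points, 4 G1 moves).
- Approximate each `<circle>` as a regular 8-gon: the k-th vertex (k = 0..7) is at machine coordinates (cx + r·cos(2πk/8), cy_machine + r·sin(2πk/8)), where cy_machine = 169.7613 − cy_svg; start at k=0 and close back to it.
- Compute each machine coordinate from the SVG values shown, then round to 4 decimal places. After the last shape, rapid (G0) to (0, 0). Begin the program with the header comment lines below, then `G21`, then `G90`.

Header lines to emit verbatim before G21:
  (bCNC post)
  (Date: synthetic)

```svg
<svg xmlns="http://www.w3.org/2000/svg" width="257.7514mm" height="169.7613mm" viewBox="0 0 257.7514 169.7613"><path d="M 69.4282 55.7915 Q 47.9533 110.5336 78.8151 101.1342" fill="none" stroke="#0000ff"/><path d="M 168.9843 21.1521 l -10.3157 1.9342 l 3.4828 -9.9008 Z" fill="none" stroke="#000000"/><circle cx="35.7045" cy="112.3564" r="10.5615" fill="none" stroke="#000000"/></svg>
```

Since the viewBox matches the mm dimensions, user units are millimetres directly. The only transform is the Y-flip y_m = 169.7613 − y_svg.

Shape 1 is a quadratic bezier drawn with `<path>`. Its stroke #0000ff means score at S451, F2153. After flipping Y the toolpath is (69.4282,113.9698) → (61.9618,90.6076) → (61.0375,75.2631) → (66.6552,67.9362) → (78.8151,68.6271).

Shape 2 is a regular polygon drawn with `<path>`. Its stroke #000000 means cut at S890, F1652. After flipping Y the toolpath is (168.9843,148.6092) → (158.6686,146.6750) → (162.1514,156.5758) → (168.9843,148.6092), returning to the start.

Shape 3 is a circle drawn with `<circle>`. Its stroke #000000 means cut at S890, F1652. After flipping Y the toolpath is (46.2660,57.4049) → (43.1726,64.8730) → (35.7045,67.9664) → (28.2364,64.8730) → (25.1430,57.4049) → (28.2364,49.9368) → (35.7045,46.8434) → (43.1726,49.9368) → (46.2660,57.4049), returning to the start.

(bCNC post)
(Date: synthetic)
G21
G90
G0 X69.4282 Y113.9698
M4 S451
G1 X61.9618 Y90.6076 F2153
G1 X61.0375 Y75.2631 F2153
G1 X66.6552 Y67.9362 F2153
G1 X78.8151 Y68.6271 F2153
M5
G0 X168.9843 Y148.6092
M4 S890
G1 X158.6686 Y146.6750 F1652
G1 X162.1514 Y156.5758 F1652
G1 X168.9843 Y148.6092 F1652
M5
G0 X46.2660 Y57.4049
M4 S890
G1 X43.1726 Y64.8730 F1652
G1 X35.7045 Y67.9664 F1652
G1 X28.2364 Y64.8730 F1652
G1 X25.1430 Y57.4049 F1652
G1 X28.2364 Y49.9368 F1652
G1 X35.7045 Y46.8434 F1652
G1 X43.1726 Y49.9368 F1652
G1 X46.2660 Y57.4049 F1652
M5
G0 X0.0000 Y0.0000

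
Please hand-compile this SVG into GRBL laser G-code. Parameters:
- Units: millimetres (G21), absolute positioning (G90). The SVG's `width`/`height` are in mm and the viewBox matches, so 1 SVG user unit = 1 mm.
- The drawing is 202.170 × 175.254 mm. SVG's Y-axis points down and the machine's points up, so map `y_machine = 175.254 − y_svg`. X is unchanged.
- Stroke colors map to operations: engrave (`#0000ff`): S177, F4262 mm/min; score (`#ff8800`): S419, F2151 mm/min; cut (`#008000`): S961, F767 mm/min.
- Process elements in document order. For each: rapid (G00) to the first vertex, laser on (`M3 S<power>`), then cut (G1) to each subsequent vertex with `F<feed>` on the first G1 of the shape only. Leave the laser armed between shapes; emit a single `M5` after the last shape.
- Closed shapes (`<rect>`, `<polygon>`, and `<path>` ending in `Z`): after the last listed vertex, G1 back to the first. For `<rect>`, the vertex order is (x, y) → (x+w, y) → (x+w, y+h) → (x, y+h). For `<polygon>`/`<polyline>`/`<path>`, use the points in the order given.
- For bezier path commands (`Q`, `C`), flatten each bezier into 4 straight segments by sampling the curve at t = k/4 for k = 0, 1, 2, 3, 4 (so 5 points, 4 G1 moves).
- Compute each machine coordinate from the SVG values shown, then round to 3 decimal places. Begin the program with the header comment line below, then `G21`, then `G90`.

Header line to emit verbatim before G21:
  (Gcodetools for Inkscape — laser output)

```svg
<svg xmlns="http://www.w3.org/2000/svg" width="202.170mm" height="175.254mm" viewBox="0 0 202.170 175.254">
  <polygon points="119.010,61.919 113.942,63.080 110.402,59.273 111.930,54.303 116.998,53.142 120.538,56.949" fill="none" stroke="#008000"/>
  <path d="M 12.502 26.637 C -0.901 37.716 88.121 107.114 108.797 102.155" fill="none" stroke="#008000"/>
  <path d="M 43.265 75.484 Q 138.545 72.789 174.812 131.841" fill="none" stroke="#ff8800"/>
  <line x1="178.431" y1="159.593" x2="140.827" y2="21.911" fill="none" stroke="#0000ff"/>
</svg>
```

(Gcodetools for Inkscape — laser output)
G21
G90
G00 X119.010 Y113.335
M3 S961
G1 X113.942 Y112.174 F767
G1 X110.402 Y115.981
G1 X111.930 Y120.951
G1 X116.998 Y122.112
G1 X120.538 Y118.305
G1 X119.010 Y113.335
G00 X12.502 Y148.617
M3 S961
G1 X18.986 Y131.446 F767
G1 X47.870 Y104.844
G1 X83.143 Y81.249
G1 X108.797 Y73.099
G00 X43.265 Y99.770
M3 S419
G1 X87.217 Y97.258 F2151
G1 X123.792 Y87.028
G1 X152.990 Y69.080
G1 X174.812 Y43.413
G00 X178.431 Y15.661
M3 S177
G1 X140.827 Y153.343 F4262
M5

viewBox `0 0 202.170 175.254` with mm width/height → 1 unit = 1 mm. Flip: y_m = 175.254 − y_svg.

**Shape 1** — `<polygon>` regular polygon, stroke `#008000` → cut (S961, F767). Machine vertices: (119.010,113.335) → (113.942,112.174) → (110.402,115.981) → (111.930,120.951) → (116.998,122.112) → (120.538,118.305) → (119.010,113.335). Closed: final G1 returns to the first vertex.

**Shape 2** — `<path>` cubic bezier, stroke `#008000` → cut (S961, F767). Control points (SVG): P0=(12.502,26.637), P1=(-0.901,37.716), P2=(88.121,107.114), P3=(108.797,102.155); sampled at t=k/4. Machine vertices: (12.502,148.617) → (18.986,131.446) → (47.870,104.844) → (83.143,81.249) → (108.797,73.099). Open path.

**Shape 3** — `<path>` quadratic bezier, stroke `#ff8800` → score (S419, F2151). Control points (SVG): P0=(43.265,75.484), P1=(138.545,72.789), P2=(174.812,131.841); sampled at t=k/4. Machine vertices: (43.265,99.770) → (87.217,97.258) → (123.792,87.028) → (152.990,69.080) → (174.812,43.413). Open path.

**Shape 4** — `<line>` line segment, stroke `#0000ff` → engrave (S177, F4262). Machine vertices: (178.431,15.661) → (140.827,153.343). Open path.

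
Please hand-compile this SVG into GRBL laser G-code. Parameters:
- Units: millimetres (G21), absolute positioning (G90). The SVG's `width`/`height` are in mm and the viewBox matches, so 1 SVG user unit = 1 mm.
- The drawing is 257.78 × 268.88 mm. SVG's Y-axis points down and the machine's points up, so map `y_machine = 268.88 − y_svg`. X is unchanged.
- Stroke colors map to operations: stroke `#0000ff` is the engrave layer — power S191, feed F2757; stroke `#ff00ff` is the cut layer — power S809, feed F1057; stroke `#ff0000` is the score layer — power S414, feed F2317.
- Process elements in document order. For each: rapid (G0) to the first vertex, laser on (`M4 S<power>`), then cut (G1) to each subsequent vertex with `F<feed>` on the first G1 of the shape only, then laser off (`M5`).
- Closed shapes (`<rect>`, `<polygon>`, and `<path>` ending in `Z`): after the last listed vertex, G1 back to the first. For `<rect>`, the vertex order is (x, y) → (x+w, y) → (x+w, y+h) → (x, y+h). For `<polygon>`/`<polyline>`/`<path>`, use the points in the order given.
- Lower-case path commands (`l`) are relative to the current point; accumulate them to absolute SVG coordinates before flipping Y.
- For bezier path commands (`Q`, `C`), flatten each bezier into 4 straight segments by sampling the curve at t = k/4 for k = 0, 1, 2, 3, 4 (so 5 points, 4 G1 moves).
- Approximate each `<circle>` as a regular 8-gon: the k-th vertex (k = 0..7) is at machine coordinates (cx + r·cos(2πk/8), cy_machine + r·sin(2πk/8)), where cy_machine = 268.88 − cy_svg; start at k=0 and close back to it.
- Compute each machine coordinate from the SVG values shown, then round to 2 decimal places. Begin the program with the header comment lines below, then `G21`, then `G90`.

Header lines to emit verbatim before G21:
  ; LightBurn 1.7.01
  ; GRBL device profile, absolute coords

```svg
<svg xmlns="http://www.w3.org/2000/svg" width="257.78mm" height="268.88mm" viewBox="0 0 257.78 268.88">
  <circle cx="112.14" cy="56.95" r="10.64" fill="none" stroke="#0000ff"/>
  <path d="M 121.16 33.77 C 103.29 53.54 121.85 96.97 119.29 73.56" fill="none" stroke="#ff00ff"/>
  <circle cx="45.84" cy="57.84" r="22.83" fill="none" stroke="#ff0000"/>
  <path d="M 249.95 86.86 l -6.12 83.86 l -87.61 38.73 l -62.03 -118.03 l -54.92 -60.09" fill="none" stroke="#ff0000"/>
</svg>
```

1 u = 1 mm; y_m = 268.88 − y.

[1] `<circle>` circle, #0000ff→engrave S191 F2757: (122.78,211.93) → (119.66,219.45) → (112.14,222.57) → (104.62,219.45) → (101.50,211.93) → (104.62,204.41) → (112.14,201.29) → (119.66,204.41) → (122.78,211.93) (closed)

[2] `<path>` cubic bezier, #ff00ff→cut S809 F1057: (121.16,235.11) → (113.69,217.26) → (114.48,199.02) → (118.15,188.88) → (119.29,195.32)

[3] `<circle>` circle, #ff0000→score S414 F2317: (68.67,211.04) → (61.98,227.18) → (45.84,233.87) → (29.70,227.18) → (23.01,211.04) → (29.70,194.90) → (45.84,188.21) → (61.98,194.90) → (68.67,211.04) (closed)

[4] `<path>` open polyline, #ff0000→score S414 F2317: (249.95,182.02) → (243.83,98.16) → (156.22,59.43) → (94.19,177.46) → (39.27,237.55)

; LightBurn 1.7.01
; GRBL device profile, absolute coords
G21
G90
G0 X122.78 Y211.93
M4 S191
G1 X119.66 Y219.45 F2757
G1 X112.14 Y222.57
G1 X104.62 Y219.45
G1 X101.50 Y211.93
G1 X104.62 Y204.41
G1 X112.14 Y201.29
G1 X119.66 Y204.41
G1 X122.78 Y211.93
M5
G0 X121.16 Y235.11
M4 S809
G1 X113.69 Y217.26 F1057
G1 X114.48 Y199.02
G1 X118.15 Y188.88
G1 X119.29 Y195.32
M5
G0 X68.67 Y211.04
M4 S414
G1 X61.98 Y227.18 F2317
G1 X45.84 Y233.87
G1 X29.70 Y227.18
G1 X23.01 Y211.04
G1 X29.70 Y194.90
G1 X45.84 Y188.21
G1 X61.98 Y194.90
G1 X68.67 Y211.04
M5
G0 X249.95 Y182.02
M4 S414
G1 X243.83 Y98.16 F2317
G1 X156.22 Y59.43
G1 X94.19 Y177.46
G1 X39.27 Y237.55
M5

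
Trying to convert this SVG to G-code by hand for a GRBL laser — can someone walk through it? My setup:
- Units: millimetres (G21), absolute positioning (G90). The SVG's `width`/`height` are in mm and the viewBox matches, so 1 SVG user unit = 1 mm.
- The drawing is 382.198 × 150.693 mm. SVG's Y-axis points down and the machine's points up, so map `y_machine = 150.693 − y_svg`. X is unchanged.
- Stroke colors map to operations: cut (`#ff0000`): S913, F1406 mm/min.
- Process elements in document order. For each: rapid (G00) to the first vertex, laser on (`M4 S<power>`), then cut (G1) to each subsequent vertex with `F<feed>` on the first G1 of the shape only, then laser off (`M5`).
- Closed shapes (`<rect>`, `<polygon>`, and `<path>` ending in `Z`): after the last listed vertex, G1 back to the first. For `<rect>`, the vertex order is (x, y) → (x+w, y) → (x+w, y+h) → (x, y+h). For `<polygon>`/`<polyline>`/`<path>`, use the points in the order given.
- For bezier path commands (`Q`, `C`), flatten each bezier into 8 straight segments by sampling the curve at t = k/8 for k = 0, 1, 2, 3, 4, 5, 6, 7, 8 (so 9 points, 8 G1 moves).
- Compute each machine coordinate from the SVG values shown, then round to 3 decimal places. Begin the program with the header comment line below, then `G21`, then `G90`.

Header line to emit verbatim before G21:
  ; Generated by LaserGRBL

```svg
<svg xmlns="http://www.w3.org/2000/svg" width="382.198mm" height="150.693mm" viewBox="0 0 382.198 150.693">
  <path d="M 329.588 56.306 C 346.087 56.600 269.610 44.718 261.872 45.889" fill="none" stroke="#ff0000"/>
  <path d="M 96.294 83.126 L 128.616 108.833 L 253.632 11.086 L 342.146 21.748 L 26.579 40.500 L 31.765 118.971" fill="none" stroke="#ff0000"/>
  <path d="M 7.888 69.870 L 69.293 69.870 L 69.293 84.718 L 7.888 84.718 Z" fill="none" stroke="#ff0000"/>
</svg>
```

1 u = 1 mm; y_m = 150.693 − y.

[1] `<path>` cubic bezier, #ff0000→cut S913 F1406: (329.588,94.387) → (331.733,94.798) → (327.056,96.055) → (317.453,97.863) → (304.819,99.924) → (291.049,101.945) → (278.037,103.629) → (267.680,104.681) → (261.872,104.804)

[2] `<path>` open polyline, #ff0000→cut S913 F1406: (96.294,67.567) → (128.616,41.860) → (253.632,139.607) → (342.146,128.945) → (26.579,110.193) → (31.765,31.722)

[3] `<path>` rectangle, #ff0000→cut S913 F1406: (7.888,80.823) → (69.293,80.823) → (69.293,65.975) → (7.888,65.975) → (7.888,80.823) (closed)

; Generated by LaserGRBL
G21
G90
G00 X329.588 Y94.387
M4 S913
G1 X331.733 Y94.798 F1406
G1 X327.056 Y96.055
G1 X317.453 Y97.863
G1 X304.819 Y99.924
G1 X291.049 Y101.945
G1 X278.037 Y103.629
G1 X267.680 Y104.681
G1 X261.872 Y104.804
M5
G00 X96.294 Y67.567
M4 S913
G1 X128.616 Y41.860 F1406
G1 X253.632 Y139.607
G1 X342.146 Y128.945
G1 X26.579 Y110.193
G1 X31.765 Y31.722
M5
G00 X7.888 Y80.823
M4 S913
G1 X69.293 Y80.823 F1406
G1 X69.293 Y65.975
G1 X7.888 Y65.975
G1 X7.888 Y80.823
M5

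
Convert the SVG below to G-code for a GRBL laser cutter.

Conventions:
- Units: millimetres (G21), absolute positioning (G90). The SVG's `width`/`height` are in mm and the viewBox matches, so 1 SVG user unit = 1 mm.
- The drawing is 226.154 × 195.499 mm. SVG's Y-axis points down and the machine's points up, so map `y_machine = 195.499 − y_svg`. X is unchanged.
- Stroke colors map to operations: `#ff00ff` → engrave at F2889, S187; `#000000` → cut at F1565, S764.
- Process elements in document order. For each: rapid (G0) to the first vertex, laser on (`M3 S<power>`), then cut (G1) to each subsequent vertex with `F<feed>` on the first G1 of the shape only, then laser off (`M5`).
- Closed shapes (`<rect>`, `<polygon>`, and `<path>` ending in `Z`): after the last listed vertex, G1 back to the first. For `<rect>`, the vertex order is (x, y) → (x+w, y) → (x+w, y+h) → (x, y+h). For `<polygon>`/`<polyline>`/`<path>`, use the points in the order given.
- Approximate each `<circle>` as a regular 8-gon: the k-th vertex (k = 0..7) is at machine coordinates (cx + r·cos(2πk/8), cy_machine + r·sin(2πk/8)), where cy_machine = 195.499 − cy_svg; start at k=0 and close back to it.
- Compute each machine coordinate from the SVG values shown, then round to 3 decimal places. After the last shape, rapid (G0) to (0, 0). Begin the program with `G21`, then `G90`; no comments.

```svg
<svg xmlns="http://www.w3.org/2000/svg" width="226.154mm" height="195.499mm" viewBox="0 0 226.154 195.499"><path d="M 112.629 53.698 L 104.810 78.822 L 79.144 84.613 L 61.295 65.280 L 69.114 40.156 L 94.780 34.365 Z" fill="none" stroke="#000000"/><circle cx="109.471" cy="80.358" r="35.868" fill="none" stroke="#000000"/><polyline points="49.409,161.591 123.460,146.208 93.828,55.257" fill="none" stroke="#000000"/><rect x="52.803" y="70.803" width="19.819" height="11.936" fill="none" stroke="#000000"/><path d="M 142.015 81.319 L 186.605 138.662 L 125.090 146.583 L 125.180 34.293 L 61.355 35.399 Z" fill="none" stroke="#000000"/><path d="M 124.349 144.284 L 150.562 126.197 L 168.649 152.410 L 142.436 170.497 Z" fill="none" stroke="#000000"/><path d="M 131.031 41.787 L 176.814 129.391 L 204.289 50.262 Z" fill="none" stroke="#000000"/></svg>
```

G21
G90
G0 X112.629 Y141.801
M3 S764
G1 X104.810 Y116.677 F1565
G1 X79.144 Y110.886
G1 X61.295 Y130.219
G1 X69.114 Y155.343
G1 X94.780 Y161.134
G1 X112.629 Y141.801
M5
G0 X145.339 Y115.141
M3 S764
G1 X134.834 Y140.504 F1565
G1 X109.471 Y151.009
G1 X84.108 Y140.504
G1 X73.603 Y115.141
G1 X84.108 Y89.778
G1 X109.471 Y79.273
G1 X134.834 Y89.778
G1 X145.339 Y115.141
M5
G0 X49.409 Y33.908
M3 S764
G1 X123.460 Y49.291 F1565
G1 X93.828 Y140.242
M5
G0 X52.803 Y124.696
M3 S764
G1 X72.622 Y124.696 F1565
G1 X72.622 Y112.760
G1 X52.803 Y112.760
G1 X52.803 Y124.696
M5
G0 X142.015 Y114.180
M3 S764
G1 X186.605 Y56.837 F1565
G1 X125.090 Y48.916
G1 X125.180 Y161.206
G1 X61.355 Y160.100
G1 X142.015 Y114.180
M5
G0 X124.349 Y51.215
M3 S764
G1 X150.562 Y69.302 F1565
G1 X168.649 Y43.089
G1 X142.436 Y25.002
G1 X124.349 Y51.215
M5
G0 X131.031 Y153.712
M3 S764
G1 X176.814 Y66.108 F1565
G1 X204.289 Y145.237
G1 X131.031 Y153.712
M5
G0 X0.000 Y0.000

Since the viewBox matches the mm dimensions, user units are millimetres directly. The only transform is the Y-flip y_m = 195.499 − y_svg.

Shape 1 is a regular polygon drawn with `<path>`. Its stroke #000000 means cut at S764, F1565. After flipping Y the toolpath is (112.629,141.801) → (104.810,116.677) → (79.144,110.886) → (61.295,130.219) → (69.114,155.343) → (94.780,161.134) → (112.629,141.801), returning to the start.

Shape 2 is a circle drawn with `<circle>`. Its stroke #000000 means cut at S764, F1565. After flipping Y the toolpath is (145.339,115.141) → (134.834,140.504) → (109.471,151.009) → (84.108,140.504) → (73.603,115.141) → (84.108,89.778) → (109.471,79.273) → (134.834,89.778) → (145.339,115.141), returning to the start.

Shape 3 is a open polyline drawn with `<polyline>`. Its stroke #000000 means cut at S764, F1565. After flipping Y the toolpath is (49.409,33.908) → (123.460,49.291) → (93.828,140.242).

Shape 4 is a rectangle drawn with `<rect>`. Its stroke #000000 means cut at S764, F1565. After flipping Y the toolpath is (52.803,124.696) → (72.622,124.696) → (72.622,112.760) → (52.803,112.760) → (52.803,124.696), returning to the start.

Shape 5 is a closed polygon drawn with `<path>`. Its stroke #000000 means cut at S764, F1565. After flipping Y the toolpath is (142.015,114.180) → (186.605,56.837) → (125.090,48.916) → (125.180,161.206) → (61.355,160.100) → (142.015,114.180), returning to the start.

Shape 6 is a regular polygon drawn with `<path>`. Its stroke #000000 means cut at S764, F1565. After flipping Y the toolpath is (124.349,51.215) → (150.562,69.302) → (168.649,43.089) → (142.436,25.002) → (124.349,51.215), returning to the start.

Shape 7 is a closed polygon drawn with `<path>`. Its stroke #000000 means cut at S764, F1565. After flipping Y the toolpath is (131.031,153.712) → (176.814,66.108) → (204.289,145.237) → (131.031,153.712), returning to the start.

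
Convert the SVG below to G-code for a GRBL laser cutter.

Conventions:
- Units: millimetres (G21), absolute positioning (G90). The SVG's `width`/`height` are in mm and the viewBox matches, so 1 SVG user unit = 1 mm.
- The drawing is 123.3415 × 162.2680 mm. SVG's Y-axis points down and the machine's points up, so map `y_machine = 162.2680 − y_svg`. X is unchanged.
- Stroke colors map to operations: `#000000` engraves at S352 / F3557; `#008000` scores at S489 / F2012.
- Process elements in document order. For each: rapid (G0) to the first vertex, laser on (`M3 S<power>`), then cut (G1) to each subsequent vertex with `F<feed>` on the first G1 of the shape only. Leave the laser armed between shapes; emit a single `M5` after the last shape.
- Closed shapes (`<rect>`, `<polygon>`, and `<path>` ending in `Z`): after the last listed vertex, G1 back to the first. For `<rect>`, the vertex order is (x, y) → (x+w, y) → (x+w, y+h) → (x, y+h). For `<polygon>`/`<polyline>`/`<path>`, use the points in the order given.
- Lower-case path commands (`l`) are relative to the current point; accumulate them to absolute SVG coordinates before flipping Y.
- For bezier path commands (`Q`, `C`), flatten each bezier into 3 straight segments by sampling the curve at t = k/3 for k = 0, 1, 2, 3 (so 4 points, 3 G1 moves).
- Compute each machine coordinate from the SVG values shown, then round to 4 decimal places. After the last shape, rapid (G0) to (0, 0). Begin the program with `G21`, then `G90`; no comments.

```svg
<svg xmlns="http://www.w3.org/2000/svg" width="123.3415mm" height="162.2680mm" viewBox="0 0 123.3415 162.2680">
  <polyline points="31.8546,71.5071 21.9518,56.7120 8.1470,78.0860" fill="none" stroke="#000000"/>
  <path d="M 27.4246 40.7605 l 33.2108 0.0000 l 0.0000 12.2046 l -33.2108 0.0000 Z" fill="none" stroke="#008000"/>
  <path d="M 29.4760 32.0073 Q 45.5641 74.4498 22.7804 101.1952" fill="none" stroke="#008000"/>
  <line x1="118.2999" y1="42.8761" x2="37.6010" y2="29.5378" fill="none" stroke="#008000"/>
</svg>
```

G21
G90
G0 X31.8546 Y90.7609
M3 S352
G1 X21.9518 Y105.5560 F3557
G1 X8.1470 Y84.1820
G0 X27.4246 Y121.5075
M3 S489
G1 X60.6354 Y121.5075 F2012
G1 X60.6354 Y109.3029
G1 X27.4246 Y109.3029
G1 X27.4246 Y121.5075
G0 X29.4760 Y130.2607
M3 S489
G1 X35.8823 Y103.7098 F2012
G1 X33.6504 Y80.6472
G1 X22.7804 Y61.0728
G0 X118.2999 Y119.3919
M3 S489
G1 X37.6010 Y132.7302 F2012
M5
G0 X0.0000 Y0.0000

viewBox `0 0 123.3415 162.2680` with mm width/height → 1 unit = 1 mm. Flip: y_m = 162.2680 − y_svg.

**Shape 1** — `<polyline>` open polyline, stroke `#000000` → engrave (S352, F3557). Machine vertices: (31.8546,90.7609) → (21.9518,105.5560) → (8.1470,84.1820). Open path.

**Shape 2** — `<path>` rectangle, stroke `#008000` → score (S489, F2012). Machine vertices: (27.4246,121.5075) → (60.6354,121.5075) → (60.6354,109.3029) → (27.4246,109.3029) → (27.4246,121.5075). Closed: final G1 returns to the first vertex.

**Shape 3** — `<path>` quadratic bezier, stroke `#008000` → score (S489, F2012). Control points (SVG): P0=(29.4760,32.0073), P1=(45.5641,74.4498), P2=(22.7804,101.1952); sampled at t=k/3. Machine vertices: (29.4760,130.2607) → (35.8823,103.7098) → (33.6504,80.6472) → (22.7804,61.0728). Open path.

**Shape 4** — `<line>` line segment, stroke `#008000` → score (S489, F2012). Machine vertices: (118.2999,119.3919) → (37.6010,132.7302). Open path.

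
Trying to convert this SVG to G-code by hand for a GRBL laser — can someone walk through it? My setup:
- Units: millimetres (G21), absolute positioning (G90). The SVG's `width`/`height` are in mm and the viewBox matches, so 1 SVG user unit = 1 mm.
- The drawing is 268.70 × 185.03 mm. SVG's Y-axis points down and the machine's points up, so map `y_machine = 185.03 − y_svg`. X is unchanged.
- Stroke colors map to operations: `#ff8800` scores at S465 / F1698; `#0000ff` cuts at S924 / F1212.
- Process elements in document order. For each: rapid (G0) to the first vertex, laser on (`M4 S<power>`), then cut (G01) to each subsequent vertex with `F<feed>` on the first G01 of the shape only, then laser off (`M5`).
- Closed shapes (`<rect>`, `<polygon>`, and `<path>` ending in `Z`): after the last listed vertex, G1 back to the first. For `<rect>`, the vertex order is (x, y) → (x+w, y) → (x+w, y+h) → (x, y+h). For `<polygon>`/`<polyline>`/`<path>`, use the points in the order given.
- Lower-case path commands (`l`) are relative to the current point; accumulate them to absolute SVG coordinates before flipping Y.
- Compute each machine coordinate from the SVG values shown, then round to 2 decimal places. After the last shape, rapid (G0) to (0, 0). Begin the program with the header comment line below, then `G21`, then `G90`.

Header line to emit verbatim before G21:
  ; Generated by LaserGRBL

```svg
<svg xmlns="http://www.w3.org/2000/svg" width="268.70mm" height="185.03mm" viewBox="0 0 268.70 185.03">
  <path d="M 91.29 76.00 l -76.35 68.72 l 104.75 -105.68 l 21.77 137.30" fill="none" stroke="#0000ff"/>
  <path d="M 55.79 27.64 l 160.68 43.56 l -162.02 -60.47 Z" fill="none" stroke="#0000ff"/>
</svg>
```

; Generated by LaserGRBL
G21
G90
G0 X91.29 Y109.03
M4 S924
G01 X14.94 Y40.31 F1212
G01 X119.69 Y145.99
G01 X141.46 Y8.69
M5
G0 X55.79 Y157.39
M4 S924
G01 X216.47 Y113.83 F1212
G01 X54.45 Y174.30
G01 X55.79 Y157.39
M5
G0 X0.00 Y0.00

viewBox `0 0 268.70 185.03` with mm width/height → 1 unit = 1 mm. Flip: y_m = 185.03 − y_svg.

**Shape 1** — `<path>` open polyline, stroke `#0000ff` → cut (S924, F1212). Machine vertices: (91.29,109.03) → (14.94,40.31) → (119.69,145.99) → (141.46,8.69). Open path.

**Shape 2** — `<path>` closed polygon, stroke `#0000ff` → cut (S924, F1212). Machine vertices: (55.79,157.39) → (216.47,113.83) → (54.45,174.30) → (55.79,157.39). Closed: final G1 returns to the first vertex.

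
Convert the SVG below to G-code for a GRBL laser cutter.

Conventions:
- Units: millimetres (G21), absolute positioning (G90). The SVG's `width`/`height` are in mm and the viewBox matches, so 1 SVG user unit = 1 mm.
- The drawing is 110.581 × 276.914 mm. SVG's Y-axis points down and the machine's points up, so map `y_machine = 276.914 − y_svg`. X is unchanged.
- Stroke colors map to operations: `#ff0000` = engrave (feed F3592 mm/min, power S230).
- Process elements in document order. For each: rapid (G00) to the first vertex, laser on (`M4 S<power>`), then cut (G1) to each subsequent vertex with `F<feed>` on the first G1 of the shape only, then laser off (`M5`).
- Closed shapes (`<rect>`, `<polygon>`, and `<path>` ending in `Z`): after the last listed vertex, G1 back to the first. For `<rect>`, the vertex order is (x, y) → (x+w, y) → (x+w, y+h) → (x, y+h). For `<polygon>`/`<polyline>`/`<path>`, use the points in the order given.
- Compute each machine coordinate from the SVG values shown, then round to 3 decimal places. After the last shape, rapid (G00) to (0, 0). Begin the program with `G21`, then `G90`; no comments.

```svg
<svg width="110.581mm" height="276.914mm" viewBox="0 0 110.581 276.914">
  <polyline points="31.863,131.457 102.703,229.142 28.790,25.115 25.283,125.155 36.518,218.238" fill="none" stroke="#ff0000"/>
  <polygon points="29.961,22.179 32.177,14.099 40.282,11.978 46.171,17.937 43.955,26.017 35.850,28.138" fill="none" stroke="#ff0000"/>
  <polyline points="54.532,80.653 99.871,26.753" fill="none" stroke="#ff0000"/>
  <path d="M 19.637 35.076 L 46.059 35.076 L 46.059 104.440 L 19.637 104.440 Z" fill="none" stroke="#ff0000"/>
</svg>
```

G21
G90
G00 X31.863 Y145.457
M4 S230
G1 X102.703 Y47.772 F3592
G1 X28.790 Y251.799
G1 X25.283 Y151.759
G1 X36.518 Y58.676
M5
G00 X29.961 Y254.735
M4 S230
G1 X32.177 Y262.815 F3592
G1 X40.282 Y264.936
G1 X46.171 Y258.977
G1 X43.955 Y250.897
G1 X35.850 Y248.776
G1 X29.961 Y254.735
M5
G00 X54.532 Y196.261
M4 S230
G1 X99.871 Y250.161 F3592
M5
G00 X19.637 Y241.838
M4 S230
G1 X46.059 Y241.838 F3592
G1 X46.059 Y172.474
G1 X19.637 Y172.474
G1 X19.637 Y241.838
M5
G00 X0.000 Y0.000

Since the viewBox matches the mm dimensions, user units are millimetres directly. The only transform is the Y-flip y_m = 276.914 − y_svg.

Shape 1 is a open polyline drawn with `<polyline>`. Its stroke #ff0000 means engrave at S230, F3592. After flipping Y the toolpath is (31.863,145.457) → (102.703,47.772) → (28.790,251.799) → (25.283,151.759) → (36.518,58.676).

Shape 2 is a regular polygon drawn with `<polygon>`. Its stroke #ff0000 means engrave at S230, F3592. After flipping Y the toolpath is (29.961,254.735) → (32.177,262.815) → (40.282,264.936) → (46.171,258.977) → (43.955,250.897) → (35.850,248.776) → (29.961,254.735), returning to the start.

Shape 3 is a line segment drawn with `<polyline>`. Its stroke #ff0000 means engrave at S230, F3592. After flipping Y the toolpath is (54.532,196.261) → (99.871,250.161).

Shape 4 is a rectangle drawn with `<path>`. Its stroke #ff0000 means engrave at S230, F3592. After flipping Y the toolpath is (19.637,241.838) → (46.059,241.838) → (46.059,172.474) → (19.637,172.474) → (19.637,241.838), returning to the start.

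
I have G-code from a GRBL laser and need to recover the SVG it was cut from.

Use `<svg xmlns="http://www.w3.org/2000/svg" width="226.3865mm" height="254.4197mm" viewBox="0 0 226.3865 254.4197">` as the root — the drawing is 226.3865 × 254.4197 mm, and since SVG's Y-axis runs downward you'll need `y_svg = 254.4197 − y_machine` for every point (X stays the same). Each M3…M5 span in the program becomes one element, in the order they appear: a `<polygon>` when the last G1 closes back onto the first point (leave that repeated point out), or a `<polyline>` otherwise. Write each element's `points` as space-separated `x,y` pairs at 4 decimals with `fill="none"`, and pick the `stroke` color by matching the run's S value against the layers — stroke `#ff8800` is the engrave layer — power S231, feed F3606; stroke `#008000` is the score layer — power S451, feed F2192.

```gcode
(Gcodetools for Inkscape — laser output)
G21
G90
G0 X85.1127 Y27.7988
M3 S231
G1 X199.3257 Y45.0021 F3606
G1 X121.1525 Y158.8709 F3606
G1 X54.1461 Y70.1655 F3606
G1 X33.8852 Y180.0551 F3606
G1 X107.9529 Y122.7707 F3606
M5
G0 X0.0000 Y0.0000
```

Each laser-on run becomes one SVG element. Flip Y back into SVG space with y_svg = 254.4197 − y_machine. Every run uses S231, so all elements get stroke `#ff8800` (engrave).

Run 1: The run is open, so emit a `<polyline>` with points (Y-flipped): 85.1127,226.6209 199.3257,209.4176 121.1525,95.5488 54.1461,184.2542 33.8852,74.3646 107.9529,131.6490.

<svg xmlns="http://www.w3.org/2000/svg" width="226.3865mm" height="254.4197mm" viewBox="0 0 226.3865 254.4197">
  <polyline points="85.1127,226.6209 199.3257,209.4176 121.1525,95.5488 54.1461,184.2542 33.8852,74.3646 107.9529,131.6490" fill="none" stroke="#ff8800"/>
</svg>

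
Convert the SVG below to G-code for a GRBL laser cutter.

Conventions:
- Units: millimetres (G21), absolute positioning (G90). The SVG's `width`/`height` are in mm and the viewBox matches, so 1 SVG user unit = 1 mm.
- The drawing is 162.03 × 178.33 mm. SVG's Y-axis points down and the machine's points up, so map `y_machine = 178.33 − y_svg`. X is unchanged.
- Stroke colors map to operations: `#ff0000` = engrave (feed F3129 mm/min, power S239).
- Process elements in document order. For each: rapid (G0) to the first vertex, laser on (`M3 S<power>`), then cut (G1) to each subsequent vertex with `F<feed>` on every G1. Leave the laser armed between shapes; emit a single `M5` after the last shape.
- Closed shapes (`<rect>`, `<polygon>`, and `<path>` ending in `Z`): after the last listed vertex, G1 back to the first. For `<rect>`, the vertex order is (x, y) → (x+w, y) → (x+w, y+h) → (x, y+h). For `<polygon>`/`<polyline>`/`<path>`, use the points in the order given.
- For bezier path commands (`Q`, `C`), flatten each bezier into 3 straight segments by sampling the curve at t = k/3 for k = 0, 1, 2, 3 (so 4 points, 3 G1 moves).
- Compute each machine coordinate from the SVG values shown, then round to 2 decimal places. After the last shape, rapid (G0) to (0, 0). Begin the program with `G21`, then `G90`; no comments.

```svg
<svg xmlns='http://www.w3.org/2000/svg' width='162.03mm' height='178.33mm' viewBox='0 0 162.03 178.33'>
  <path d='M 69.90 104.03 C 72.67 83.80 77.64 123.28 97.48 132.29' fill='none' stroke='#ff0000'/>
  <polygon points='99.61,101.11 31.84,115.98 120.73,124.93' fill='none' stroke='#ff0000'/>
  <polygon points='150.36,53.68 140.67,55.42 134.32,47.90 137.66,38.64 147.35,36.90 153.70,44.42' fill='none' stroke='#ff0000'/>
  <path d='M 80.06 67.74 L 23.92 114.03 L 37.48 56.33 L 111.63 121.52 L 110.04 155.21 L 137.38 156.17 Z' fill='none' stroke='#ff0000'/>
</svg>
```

G21
G90
G0 X69.90 Y74.30
M3 S239
G1 X73.87 Y77.97 F3129
G1 X82.13 Y61.87 F3129
G1 X97.48 Y46.04 F3129
G0 X99.61 Y77.22
M3 S239
G1 X31.84 Y62.35 F3129
G1 X120.73 Y53.40 F3129
G1 X99.61 Y77.22 F3129
G0 X150.36 Y124.65
M3 S239
G1 X140.67 Y122.91 F3129
G1 X134.32 Y130.43 F3129
G1 X137.66 Y139.69 F3129
G1 X147.35 Y141.43 F3129
G1 X153.70 Y133.91 F3129
G1 X150.36 Y124.65 F3129
G0 X80.06 Y110.59
M3 S239
G1 X23.92 Y64.30 F3129
G1 X37.48 Y122.00 F3129
G1 X111.63 Y56.81 F3129
G1 X110.04 Y23.12 F3129
G1 X137.38 Y22.16 F3129
G1 X80.06 Y110.59 F3129
M5
G0 X0.00 Y0.00

Since the viewBox matches the mm dimensions, user units are millimetres directly. The only transform is the Y-flip y_m = 178.33 − y_svg.

Shape 1 is a cubic bezier drawn with `<path>`. Its stroke #ff0000 means engrave at S239, F3129. After flipping Y the toolpath is (69.90,74.30) → (73.87,77.97) → (82.13,61.87) → (97.48,46.04).

Shape 2 is a closed polygon drawn with `<polygon>`. Its stroke #ff0000 means engrave at S239, F3129. After flipping Y the toolpath is (99.61,77.22) → (31.84,62.35) → (120.73,53.40) → (99.61,77.22), returning to the start.

Shape 3 is a regular polygon drawn with `<polygon>`. Its stroke #ff0000 means engrave at S239, F3129. After flipping Y the toolpath is (150.36,124.65) → (140.67,122.91) → (134.32,130.43) → (137.66,139.69) → (147.35,141.43) → (153.70,133.91) → (150.36,124.65), returning to the start.

Shape 4 is a closed polygon drawn with `<path>`. Its stroke #ff0000 means engrave at S239, F3129. After flipping Y the toolpath is (80.06,110.59) → (23.92,64.30) → (37.48,122.00) → (111.63,56.81) → (110.04,23.12) → (137.38,22.16) → (80.06,110.59), returning to the start.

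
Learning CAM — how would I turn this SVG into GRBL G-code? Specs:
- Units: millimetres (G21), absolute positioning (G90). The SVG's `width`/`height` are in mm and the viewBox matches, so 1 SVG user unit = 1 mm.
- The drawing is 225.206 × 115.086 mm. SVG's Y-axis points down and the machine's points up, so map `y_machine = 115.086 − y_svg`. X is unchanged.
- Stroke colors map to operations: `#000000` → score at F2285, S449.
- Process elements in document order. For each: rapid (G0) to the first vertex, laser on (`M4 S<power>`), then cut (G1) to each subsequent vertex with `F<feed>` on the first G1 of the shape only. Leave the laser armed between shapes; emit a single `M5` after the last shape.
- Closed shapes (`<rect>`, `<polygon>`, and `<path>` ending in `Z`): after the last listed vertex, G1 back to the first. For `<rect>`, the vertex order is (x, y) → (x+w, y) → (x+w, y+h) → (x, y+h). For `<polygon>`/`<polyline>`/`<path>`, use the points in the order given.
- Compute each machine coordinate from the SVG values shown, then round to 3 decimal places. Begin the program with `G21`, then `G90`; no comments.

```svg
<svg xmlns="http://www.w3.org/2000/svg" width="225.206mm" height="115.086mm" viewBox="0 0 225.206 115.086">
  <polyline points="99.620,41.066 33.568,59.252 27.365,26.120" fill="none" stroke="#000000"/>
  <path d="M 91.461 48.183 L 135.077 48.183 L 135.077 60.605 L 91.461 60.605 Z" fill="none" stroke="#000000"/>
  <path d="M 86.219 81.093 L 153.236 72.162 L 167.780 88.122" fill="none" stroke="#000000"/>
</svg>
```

Since the viewBox matches the mm dimensions, user units are millimetres directly. The only transform is the Y-flip y_m = 115.086 − y_svg.

Shape 1 is a open polyline drawn with `<polyline>`. Its stroke #000000 means score at S449, F2285. After flipping Y the toolpath is (99.620,74.020) → (33.568,55.834) → (27.365,88.966).

Shape 2 is a rectangle drawn with `<path>`. Its stroke #000000 means score at S449, F2285. After flipping Y the toolpath is (91.461,66.903) → (135.077,66.903) → (135.077,54.481) → (91.461,54.481) → (91.461,66.903), returning to the start.

Shape 3 is a open polyline drawn with `<path>`. Its stroke #000000 means score at S449, F2285. After flipping Y the toolpath is (86.219,33.993) → (153.236,42.924) → (167.780,26.964).

G21
G90
G0 X99.620 Y74.020
M4 S449
G1 X33.568 Y55.834 F2285
G1 X27.365 Y88.966
G0 X91.461 Y66.903
M4 S449
G1 X135.077 Y66.903 F2285
G1 X135.077 Y54.481
G1 X91.461 Y54.481
G1 X91.461 Y66.903
G0 X86.219 Y33.993
M4 S449
G1 X153.236 Y42.924 F2285
G1 X167.780 Y26.964
M5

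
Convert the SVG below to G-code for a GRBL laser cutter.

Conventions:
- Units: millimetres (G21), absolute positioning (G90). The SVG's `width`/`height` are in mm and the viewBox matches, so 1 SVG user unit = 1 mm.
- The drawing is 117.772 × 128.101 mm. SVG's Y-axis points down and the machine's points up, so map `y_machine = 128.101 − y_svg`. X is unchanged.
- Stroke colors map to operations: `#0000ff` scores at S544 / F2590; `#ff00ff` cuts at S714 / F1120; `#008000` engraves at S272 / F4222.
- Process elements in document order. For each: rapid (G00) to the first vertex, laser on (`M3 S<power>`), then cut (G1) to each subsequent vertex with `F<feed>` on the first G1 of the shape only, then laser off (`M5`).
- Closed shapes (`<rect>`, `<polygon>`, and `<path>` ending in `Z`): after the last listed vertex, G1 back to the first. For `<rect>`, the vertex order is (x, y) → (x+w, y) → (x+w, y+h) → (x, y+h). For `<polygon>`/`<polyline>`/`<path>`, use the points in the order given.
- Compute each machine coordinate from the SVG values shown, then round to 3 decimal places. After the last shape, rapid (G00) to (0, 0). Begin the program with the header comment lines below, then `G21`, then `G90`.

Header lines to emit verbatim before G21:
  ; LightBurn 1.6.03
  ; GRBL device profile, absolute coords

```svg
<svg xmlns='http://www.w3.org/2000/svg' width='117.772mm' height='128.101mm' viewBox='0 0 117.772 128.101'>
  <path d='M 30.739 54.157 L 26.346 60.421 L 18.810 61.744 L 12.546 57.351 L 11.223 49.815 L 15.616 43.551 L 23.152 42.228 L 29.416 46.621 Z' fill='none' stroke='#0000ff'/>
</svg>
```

; LightBurn 1.6.03
; GRBL device profile, absolute coords
G21
G90
G00 X30.739 Y73.944
M3 S544
G1 X26.346 Y67.680 F2590
G1 X18.810 Y66.357
G1 X12.546 Y70.750
G1 X11.223 Y78.286
G1 X15.616 Y84.550
G1 X23.152 Y85.873
G1 X29.416 Y81.480
G1 X30.739 Y73.944
M5
G00 X0.000 Y0.000

1 u = 1 mm; y_m = 128.101 − y.

[1] `<path>` regular polygon, #0000ff→score S544 F2590: (30.739,73.944) → (26.346,67.680) → (18.810,66.357) → (12.546,70.750) → (11.223,78.286) → (15.616,84.550) → (23.152,85.873) → (29.416,81.480) → (30.739,73.944) (closed)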